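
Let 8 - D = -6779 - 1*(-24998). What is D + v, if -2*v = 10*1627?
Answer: -26346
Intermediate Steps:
D = -18211 (D = 8 - (-6779 - 1*(-24998)) = 8 - (-6779 + 24998) = 8 - 1*18219 = 8 - 18219 = -18211)
v = -8135 (v = -5*1627 = -1/2*16270 = -8135)
D + v = -18211 - 8135 = -26346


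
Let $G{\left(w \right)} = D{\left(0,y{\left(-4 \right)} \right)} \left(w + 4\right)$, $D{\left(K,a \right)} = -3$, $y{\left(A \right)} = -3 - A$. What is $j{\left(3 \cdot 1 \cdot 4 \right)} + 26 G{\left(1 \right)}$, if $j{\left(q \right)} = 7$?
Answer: $-383$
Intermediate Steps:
$G{\left(w \right)} = -12 - 3 w$ ($G{\left(w \right)} = - 3 \left(w + 4\right) = - 3 \left(4 + w\right) = -12 - 3 w$)
$j{\left(3 \cdot 1 \cdot 4 \right)} + 26 G{\left(1 \right)} = 7 + 26 \left(-12 - 3\right) = 7 + 26 \left(-15\right) = 7 - 390 = -383$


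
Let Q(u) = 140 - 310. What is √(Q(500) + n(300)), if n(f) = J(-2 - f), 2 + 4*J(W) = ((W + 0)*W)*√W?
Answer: √(-682 + 91204*I*√302)/2 ≈ 445.01 + 445.2*I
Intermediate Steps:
Q(u) = -170
J(W) = -½ + W^(5/2)/4 (J(W) = -½ + (((W + 0)*W)*√W)/4 = -½ + ((W*W)*√W)/4 = -½ + (W²*√W)/4 = -½ + W^(5/2)/4)
n(f) = -½ + (-2 - f)^(5/2)/4
√(Q(500) + n(300)) = √(-170 + (-½ + (-2 - 1*300)^(5/2)/4)) = √(-170 + (-½ + (-2 - 300)^(5/2)/4)) = √(-170 + (-½ + (-302)^(5/2)/4)) = √(-170 + (-½ + (91204*I*√302)/4)) = √(-170 + (-½ + 22801*I*√302)) = √(-341/2 + 22801*I*√302)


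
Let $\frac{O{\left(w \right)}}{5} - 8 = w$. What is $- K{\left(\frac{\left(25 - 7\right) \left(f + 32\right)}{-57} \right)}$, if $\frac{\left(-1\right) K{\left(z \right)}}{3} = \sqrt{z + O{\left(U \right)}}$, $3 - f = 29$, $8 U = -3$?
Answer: $\frac{3 \sqrt{209266}}{76} \approx 18.057$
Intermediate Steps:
$U = - \frac{3}{8}$ ($U = \frac{1}{8} \left(-3\right) = - \frac{3}{8} \approx -0.375$)
$O{\left(w \right)} = 40 + 5 w$
$f = -26$ ($f = 3 - 29 = -26$)
$K{\left(z \right)} = - 3 \sqrt{\frac{305}{8} + z}$ ($K{\left(z \right)} = - 3 \sqrt{z + \left(40 + 5 \left(- \frac{3}{8}\right)\right)} = - 3 \sqrt{z + \left(40 - \frac{15}{8}\right)} = - 3 \sqrt{z + \frac{305}{8}} = - 3 \sqrt{\frac{305}{8} + z}$)
$- K{\left(\frac{\left(25 - 7\right) \left(f + 32\right)}{-57} \right)} = - \frac{\left(-3\right) \sqrt{610 + 16 \frac{\left(25 - 7\right) \left(-26 + 32\right)}{-57}}}{4} = - \frac{\left(-3\right) \sqrt{610 + 16 \cdot 18 \cdot 6 \left(- \frac{1}{57}\right)}}{4} = - \frac{\left(-3\right) \sqrt{610 + 16 \cdot 108 \left(- \frac{1}{57}\right)}}{4} = - \frac{\left(-3\right) \sqrt{610 + 16 \left(- \frac{36}{19}\right)}}{4} = - \frac{\left(-3\right) \sqrt{610 - \frac{576}{19}}}{4} = - \frac{\left(-3\right) \sqrt{\frac{11014}{19}}}{4} = - \frac{\left(-3\right) \frac{\sqrt{209266}}{19}}{4} = - \frac{\left(-3\right) \sqrt{209266}}{76} = \frac{3 \sqrt{209266}}{76}$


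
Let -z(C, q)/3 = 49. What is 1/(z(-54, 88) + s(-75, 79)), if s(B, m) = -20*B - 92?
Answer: 1/1261 ≈ 0.00079302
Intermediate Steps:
z(C, q) = -147 (z(C, q) = -3*49 = -147)
s(B, m) = -92 - 20*B
1/(z(-54, 88) + s(-75, 79)) = 1/(-147 + (-92 - 20*(-75))) = 1/(-147 + (-92 + 1500)) = 1/(-147 + 1408) = 1/1261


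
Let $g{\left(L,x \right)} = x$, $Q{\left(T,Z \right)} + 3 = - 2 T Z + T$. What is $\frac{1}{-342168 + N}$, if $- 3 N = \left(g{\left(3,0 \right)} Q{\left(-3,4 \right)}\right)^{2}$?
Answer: $- \frac{1}{342168} \approx -2.9225 \cdot 10^{-6}$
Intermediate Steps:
$Q{\left(T,Z \right)} = -3 + T - 2 T Z$ ($Q{\left(T,Z \right)} = -3 + \left(- 2 T Z + T\right) = -3 - \left(- T + 2 T Z\right) = -3 + T - 2 T Z$)
$N = 0$ ($N = - \frac{\left(0 \left(-3 - 3 - \left(-6\right) 4\right)\right)^{2}}{3} = - \frac{\left(0 \left(-3 - 3 + 24\right)\right)^{2}}{3} = - \frac{\left(0 \cdot 18\right)^{2}}{3} = - \frac{0^{2}}{3} = \left(- \frac{1}{3}\right) 0 = 0$)
$\frac{1}{-342168 + N} = \frac{1}{-342168 + 0} = \frac{1}{-342168} = - \frac{1}{342168}$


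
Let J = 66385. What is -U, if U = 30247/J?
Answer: -30247/66385 ≈ -0.45563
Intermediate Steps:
U = 30247/66385 ≈ 0.45563
-U = -1*30247/66385 = -30247/66385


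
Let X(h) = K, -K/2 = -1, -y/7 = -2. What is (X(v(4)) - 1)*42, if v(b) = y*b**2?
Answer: 42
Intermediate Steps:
y = 14 (y = -7*(-2) = 14)
v(b) = 14*b**2
K = 2 (K = -2*(-1) = 2)
X(h) = 2
(X(v(4)) - 1)*42 = (2 - 1)*42 = 1*42 = 42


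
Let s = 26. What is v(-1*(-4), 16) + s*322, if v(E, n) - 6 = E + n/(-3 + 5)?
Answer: 8390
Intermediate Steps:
v(E, n) = 6 + E + n/2 (v(E, n) = 6 + (E + n/(-3 + 5)) = 6 + (E + n/2) = 6 + E + n/2)
v(-1*(-4), 16) + s*322 = (6 - 1*(-4) + (½)*16) + 26*322 = (6 + 4 + 8) + 8372 = 18 + 8372 = 8390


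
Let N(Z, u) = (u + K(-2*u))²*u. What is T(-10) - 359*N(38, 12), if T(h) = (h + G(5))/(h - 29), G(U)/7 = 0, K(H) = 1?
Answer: -28394018/39 ≈ -7.2805e+5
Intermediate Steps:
G(U) = 0 (G(U) = 7*0 = 0)
T(h) = h/(-29 + h) (T(h) = (h + 0)/(h - 29) = h/(-29 + h))
N(Z, u) = u*(1 + u)² (N(Z, u) = (u + 1)²*u = (1 + u)²*u = u*(1 + u)²)
T(-10) - 359*N(38, 12) = -10/(-29 - 10) - 4308*(1 + 12)² = -10/(-39) - 4308*13² = -10*(-1/39) - 4308*169 = 10/39 - 359*2028 = 10/39 - 728052 = -28394018/39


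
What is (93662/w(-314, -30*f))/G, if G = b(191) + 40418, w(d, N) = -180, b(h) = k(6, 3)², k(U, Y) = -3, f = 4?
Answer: -46831/3638430 ≈ -0.012871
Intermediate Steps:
b(h) = 9 (b(h) = (-3)² = 9)
G = 40427 (G = 9 + 40418 = 40427)
(93662/w(-314, -30*f))/G = (93662/(-180))/40427 = (93662*(-1/180))*(1/40427) = -46831/90*1/40427 = -46831/3638430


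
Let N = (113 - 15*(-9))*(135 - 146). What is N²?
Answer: 7441984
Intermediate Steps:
N = -2728 (N = (113 + 135)*(-11) = 248*(-11) = -2728)
N² = (-2728)² = 7441984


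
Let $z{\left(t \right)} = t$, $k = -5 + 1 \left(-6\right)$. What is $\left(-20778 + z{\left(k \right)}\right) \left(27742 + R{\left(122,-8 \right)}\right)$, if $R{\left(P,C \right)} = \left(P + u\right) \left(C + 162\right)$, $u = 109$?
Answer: $-1316276324$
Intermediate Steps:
$k = -11$ ($k = -5 - 6 = -11$)
$R{\left(P,C \right)} = \left(109 + P\right) \left(162 + C\right)$ ($R{\left(P,C \right)} = \left(P + 109\right) \left(C + 162\right) = \left(109 + P\right) \left(162 + C\right)$)
$\left(-20778 + z{\left(k \right)}\right) \left(27742 + R{\left(122,-8 \right)}\right) = \left(-20778 - 11\right) \left(27742 + \left(17658 + 109 \left(-8\right) + 162 \cdot 122 - 976\right)\right) = - 20789 \left(27742 + \left(17658 - 872 + 19764 - 976\right)\right) = - 20789 \left(27742 + 35574\right) = \left(-20789\right) 63316 = -1316276324$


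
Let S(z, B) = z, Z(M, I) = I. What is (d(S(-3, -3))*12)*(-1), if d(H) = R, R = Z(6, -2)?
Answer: 24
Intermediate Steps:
R = -2
d(H) = -2
(d(S(-3, -3))*12)*(-1) = -2*12*(-1) = -24*(-1) = 24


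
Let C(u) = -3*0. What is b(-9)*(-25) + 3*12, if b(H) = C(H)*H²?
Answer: 36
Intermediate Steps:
C(u) = 0
b(H) = 0 (b(H) = 0*H² = 0)
b(-9)*(-25) + 3*12 = 0*(-25) + 3*12 = 0 + 36 = 36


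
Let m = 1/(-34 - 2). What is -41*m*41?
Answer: 1681/36 ≈ 46.694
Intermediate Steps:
m = -1/36 (m = 1/(-36) = -1/36 ≈ -0.027778)
-41*m*41 = -41*(-1/36)*41 = (41/36)*41 = 1681/36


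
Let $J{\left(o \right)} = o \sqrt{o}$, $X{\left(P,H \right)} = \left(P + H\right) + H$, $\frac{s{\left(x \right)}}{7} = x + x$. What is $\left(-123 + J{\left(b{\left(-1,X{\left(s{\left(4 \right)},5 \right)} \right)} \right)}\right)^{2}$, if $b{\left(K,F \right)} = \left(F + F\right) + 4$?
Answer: $2530585 - 66912 \sqrt{34} \approx 2.1404 \cdot 10^{6}$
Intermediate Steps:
$s{\left(x \right)} = 14 x$ ($s{\left(x \right)} = 7 \left(x + x\right) = 7 \cdot 2 x = 14 x$)
$X{\left(P,H \right)} = P + 2 H$ ($X{\left(P,H \right)} = \left(H + P\right) + H = P + 2 H$)
$b{\left(K,F \right)} = 4 + 2 F$ ($b{\left(K,F \right)} = 2 F + 4 = 4 + 2 F$)
$J{\left(o \right)} = o^{\frac{3}{2}}$
$\left(-123 + J{\left(b{\left(-1,X{\left(s{\left(4 \right)},5 \right)} \right)} \right)}\right)^{2} = \left(-123 + \left(4 + 2 \left(14 \cdot 4 + 2 \cdot 5\right)\right)^{\frac{3}{2}}\right)^{2} = \left(-123 + \left(4 + 2 \left(56 + 10\right)\right)^{\frac{3}{2}}\right)^{2} = \left(-123 + \left(4 + 2 \cdot 66\right)^{\frac{3}{2}}\right)^{2} = \left(-123 + \left(4 + 132\right)^{\frac{3}{2}}\right)^{2} = \left(-123 + 136^{\frac{3}{2}}\right)^{2} = \left(-123 + 272 \sqrt{34}\right)^{2}$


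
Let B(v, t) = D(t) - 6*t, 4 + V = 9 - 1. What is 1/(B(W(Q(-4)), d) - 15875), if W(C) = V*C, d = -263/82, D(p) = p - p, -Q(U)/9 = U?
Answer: -41/650086 ≈ -6.3069e-5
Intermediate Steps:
Q(U) = -9*U
D(p) = 0
V = 4 (V = -4 + (9 - 1) = -4 + 8 = 4)
d = -263/82 (d = -263*1/82 = -263/82 ≈ -3.2073)
W(C) = 4*C
B(v, t) = -6*t (B(v, t) = 0 - 6*t = -6*t)
1/(B(W(Q(-4)), d) - 15875) = 1/(-6*(-263/82) - 15875) = 1/(789/41 - 15875) = 1/(-650086/41) = -41/650086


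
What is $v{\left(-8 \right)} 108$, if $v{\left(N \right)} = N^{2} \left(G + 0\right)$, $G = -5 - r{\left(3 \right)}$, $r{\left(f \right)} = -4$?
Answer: $-6912$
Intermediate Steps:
$G = -1$ ($G = -5 - -4 = -5 + 4 = -1$)
$v{\left(N \right)} = - N^{2}$ ($v{\left(N \right)} = N^{2} \left(-1 + 0\right) = N^{2} \left(-1\right) = - N^{2}$)
$v{\left(-8 \right)} 108 = - \left(-8\right)^{2} \cdot 108 = \left(-1\right) 64 \cdot 108 = \left(-64\right) 108 = -6912$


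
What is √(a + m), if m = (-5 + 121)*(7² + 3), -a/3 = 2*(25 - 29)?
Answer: 2*√1514 ≈ 77.820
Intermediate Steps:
a = 24 (a = -6*(25 - 29) = -6*(-4) = -3*(-8) = 24)
m = 6032 (m = 116*(49 + 3) = 116*52 = 6032)
√(a + m) = √(24 + 6032) = √6056 = 2*√1514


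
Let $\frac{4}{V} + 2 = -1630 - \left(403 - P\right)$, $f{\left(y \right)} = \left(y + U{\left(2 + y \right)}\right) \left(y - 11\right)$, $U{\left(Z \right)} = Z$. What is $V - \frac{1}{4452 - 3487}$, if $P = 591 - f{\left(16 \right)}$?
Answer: $- \frac{2737}{778755} \approx -0.0035146$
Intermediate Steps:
$f{\left(y \right)} = \left(-11 + y\right) \left(2 + 2 y\right)$ ($f{\left(y \right)} = \left(y + \left(2 + y\right)\right) \left(y - 11\right) = \left(2 + 2 y\right) \left(-11 + y\right) = \left(-11 + y\right) \left(2 + 2 y\right)$)
$P = 421$ ($P = 591 - \left(-22 - 320 + 2 \cdot 16^{2}\right) = 591 - \left(-22 - 320 + 2 \cdot 256\right) = 591 - \left(-22 - 320 + 512\right) = 591 - 170 = 421$)
$V = - \frac{2}{807}$ ($V = \frac{4}{-2 - \left(2033 - 421\right)} = \frac{4}{-2 - 1612} = \frac{4}{-1614} = 4 \left(- \frac{1}{1614}\right) = - \frac{2}{807} \approx -0.0024783$)
$V - \frac{1}{4452 - 3487} = - \frac{2}{807} - \frac{1}{4452 - 3487} = - \frac{2}{807} - \frac{1}{965} = - \frac{2737}{778755}$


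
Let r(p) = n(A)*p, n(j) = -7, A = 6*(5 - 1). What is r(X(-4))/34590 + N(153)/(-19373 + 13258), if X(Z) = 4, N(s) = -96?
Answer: 314942/21151785 ≈ 0.014890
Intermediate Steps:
A = 24 (A = 6*4 = 24)
r(p) = -7*p
r(X(-4))/34590 + N(153)/(-19373 + 13258) = -7*4/34590 - 96/(-19373 + 13258) = -28*1/34590 - 96/(-6115) = -14/17295 - 96*(-1/6115) = -14/17295 + 96/6115 = 314942/21151785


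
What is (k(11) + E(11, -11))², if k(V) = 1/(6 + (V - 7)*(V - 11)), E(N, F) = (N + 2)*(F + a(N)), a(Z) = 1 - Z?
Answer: 2679769/36 ≈ 74438.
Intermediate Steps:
E(N, F) = (2 + N)*(1 + F - N) (E(N, F) = (N + 2)*(F + (1 - N)) = (2 + N)*(1 + F - N))
k(V) = 1/(6 + (-11 + V)*(-7 + V)) (k(V) = 1/(6 + (-7 + V)*(-11 + V)) = 1/(6 + (-11 + V)*(-7 + V)))
(k(11) + E(11, -11))² = (1/(83 + 11² - 18*11) + (2 - 1*11 - 1*11² + 2*(-11) - 11*11))² = (1/(83 + 121 - 198) + (2 - 11 - 1*121 - 22 - 121))² = (1/6 + (2 - 11 - 121 - 22 - 121))² = (⅙ - 273)² = (-1637/6)² = 2679769/36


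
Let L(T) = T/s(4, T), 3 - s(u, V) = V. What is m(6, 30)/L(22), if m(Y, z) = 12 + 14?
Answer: -247/11 ≈ -22.455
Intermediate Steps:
m(Y, z) = 26
s(u, V) = 3 - V
L(T) = T/(3 - T)
m(6, 30)/L(22) = 26/((-1*22/(-3 + 22))) = 26/((-1*22/19)) = 26/((-1*22*1/19)) = 26/(-22/19) = 26*(-19/22) = -247/11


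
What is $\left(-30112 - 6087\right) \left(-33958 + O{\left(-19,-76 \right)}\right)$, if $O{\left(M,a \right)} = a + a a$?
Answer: $1022911342$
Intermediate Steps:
$O{\left(M,a \right)} = a + a^{2}$
$\left(-30112 - 6087\right) \left(-33958 + O{\left(-19,-76 \right)}\right) = \left(-30112 - 6087\right) \left(-33958 - 76 \left(1 - 76\right)\right) = - 36199 \left(-33958 - -5700\right) = - 36199 \left(-33958 + 5700\right) = \left(-36199\right) \left(-28258\right) = 1022911342$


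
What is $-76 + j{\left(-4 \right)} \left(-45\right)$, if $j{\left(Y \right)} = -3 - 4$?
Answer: $239$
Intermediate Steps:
$j{\left(Y \right)} = -7$
$-76 + j{\left(-4 \right)} \left(-45\right) = -76 - -315 = -76 + 315 = 239$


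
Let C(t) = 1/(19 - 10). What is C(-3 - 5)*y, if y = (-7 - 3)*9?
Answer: -10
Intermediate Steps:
C(t) = 1/9
y = -90 (y = -10*9 = -90)
C(-3 - 5)*y = (1/9)*(-90) = -10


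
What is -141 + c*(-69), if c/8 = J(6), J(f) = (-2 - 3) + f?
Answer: -693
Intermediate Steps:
J(f) = -5 + f
c = 8 (c = 8*(-5 + 6) = 8*1 = 8)
-141 + c*(-69) = -141 + 8*(-69) = -141 - 552 = -693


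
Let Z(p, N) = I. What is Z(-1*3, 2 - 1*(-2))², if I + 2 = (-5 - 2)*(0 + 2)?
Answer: 256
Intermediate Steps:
I = -16 (I = -2 + (-5 - 2)*(0 + 2) = -2 - 7*2 = -2 - 14 = -16)
Z(p, N) = -16
Z(-1*3, 2 - 1*(-2))² = (-16)² = 256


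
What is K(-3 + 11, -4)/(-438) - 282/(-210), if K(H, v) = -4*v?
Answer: 10013/7665 ≈ 1.3063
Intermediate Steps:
K(-3 + 11, -4)/(-438) - 282/(-210) = -4*(-4)/(-438) - 282/(-210) = 16*(-1/438) - 282*(-1/210) = -8/219 + 47/35 = 10013/7665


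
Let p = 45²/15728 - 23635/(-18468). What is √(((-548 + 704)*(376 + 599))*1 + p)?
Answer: √618863664205527195/2017116 ≈ 390.00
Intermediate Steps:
p = 102282245/72616176 (p = 2025*(1/15728) - 23635*(-1/18468) = 2025/15728 + 23635/18468 = 102282245/72616176 ≈ 1.4085)
√(((-548 + 704)*(376 + 599))*1 + p) = √(((-548 + 704)*(376 + 599))*1 + 102282245/72616176) = √((156*975)*1 + 102282245/72616176) = √(152100*1 + 102282245/72616176) = √(152100 + 102282245/72616176) = √(11045022651845/72616176) = √618863664205527195/2017116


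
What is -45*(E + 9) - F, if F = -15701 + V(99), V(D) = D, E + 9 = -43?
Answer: 17537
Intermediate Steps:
E = -52 (E = -9 - 43 = -52)
F = -15602 (F = -15701 + 99 = -15602)
-45*(E + 9) - F = -45*(-52 + 9) - 1*(-15602) = -45*(-43) + 15602 = 1935 + 15602 = 17537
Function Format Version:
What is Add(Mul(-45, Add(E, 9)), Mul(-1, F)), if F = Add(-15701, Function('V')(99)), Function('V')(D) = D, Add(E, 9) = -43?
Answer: 17537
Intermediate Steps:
E = -52 (E = Add(-9, -43) = -52)
F = -15602 (F = Add(-15701, 99) = -15602)
Add(Mul(-45, Add(E, 9)), Mul(-1, F)) = Add(Mul(-45, Add(-52, 9)), Mul(-1, -15602)) = Add(Mul(-45, -43), 15602) = Add(1935, 15602) = 17537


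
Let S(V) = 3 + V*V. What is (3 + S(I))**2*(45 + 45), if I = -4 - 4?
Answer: 441000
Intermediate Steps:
I = -8
S(V) = 3 + V**2
(3 + S(I))**2*(45 + 45) = (3 + (3 + (-8)**2))**2*(45 + 45) = (3 + (3 + 64))**2*90 = (3 + 67)**2*90 = 70**2*90 = 4900*90 = 441000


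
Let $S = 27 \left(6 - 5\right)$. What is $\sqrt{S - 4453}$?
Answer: $i \sqrt{4426} \approx 66.528 i$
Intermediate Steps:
$S = 27$ ($S = 27 \cdot 1 = 27$)
$\sqrt{S - 4453} = \sqrt{27 - 4453} = \sqrt{-4426} = i \sqrt{4426}$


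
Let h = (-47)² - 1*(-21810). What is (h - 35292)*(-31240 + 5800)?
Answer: 286785120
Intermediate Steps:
h = 24019 (h = 2209 + 21810 = 24019)
(h - 35292)*(-31240 + 5800) = (24019 - 35292)*(-31240 + 5800) = -11273*(-25440) = 286785120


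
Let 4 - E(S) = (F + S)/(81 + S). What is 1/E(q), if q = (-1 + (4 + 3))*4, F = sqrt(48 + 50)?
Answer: 20790/78359 + 735*sqrt(2)/156718 ≈ 0.27195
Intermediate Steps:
F = 7*sqrt(2) (F = sqrt(98) = 7*sqrt(2) ≈ 9.8995)
q = 24 (q = (-1 + 7)*4 = 6*4 = 24)
E(S) = 4 - (S + 7*sqrt(2))/(81 + S) (E(S) = 4 - (7*sqrt(2) + S)/(81 + S) = 4 - (S + 7*sqrt(2))/(81 + S))
1/E(q) = 1/((324 - 7*sqrt(2) + 3*24)/(81 + 24)) = 1/((324 - 7*sqrt(2) + 72)/105) = 1/((396 - 7*sqrt(2))/105) = 1/(132/35 - sqrt(2)/15)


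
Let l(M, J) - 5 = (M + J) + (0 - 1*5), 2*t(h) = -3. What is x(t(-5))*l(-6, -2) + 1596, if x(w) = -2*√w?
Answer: 1596 + 8*I*√6 ≈ 1596.0 + 19.596*I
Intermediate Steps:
t(h) = -3/2 (t(h) = (½)*(-3) = -3/2)
l(M, J) = J + M (l(M, J) = 5 + ((M + J) + (0 - 1*5)) = 5 + ((J + M) + (0 - 5)) = 5 + ((J + M) - 5) = 5 + (-5 + J + M) = J + M)
x(t(-5))*l(-6, -2) + 1596 = (-I*√6)*(-2 - 6) + 1596 = -I*√6*(-8) + 1596 = 8*I*√6 + 1596 = 1596 + 8*I*√6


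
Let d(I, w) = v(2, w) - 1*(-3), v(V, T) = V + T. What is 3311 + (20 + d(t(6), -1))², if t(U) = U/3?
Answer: 3887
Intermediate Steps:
v(V, T) = T + V
t(U) = U/3 (t(U) = U*(⅓) = U/3)
d(I, w) = 5 + w (d(I, w) = (w + 2) - 1*(-3) = (2 + w) + 3 = 5 + w)
3311 + (20 + d(t(6), -1))² = 3311 + (20 + (5 - 1))² = 3311 + (20 + 4)² = 3311 + 24² = 3311 + 576 = 3887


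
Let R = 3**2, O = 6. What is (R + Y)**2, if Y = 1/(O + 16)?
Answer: 39601/484 ≈ 81.820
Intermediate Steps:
R = 9
Y = 1/22 (Y = 1/(6 + 16) = 1/22 ≈ 0.045455)
(R + Y)**2 = (9 + 1/22)**2 = (199/22)**2 = 39601/484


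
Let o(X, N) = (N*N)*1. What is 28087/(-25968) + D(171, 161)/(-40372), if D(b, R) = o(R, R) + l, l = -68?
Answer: -451319767/262095024 ≈ -1.7220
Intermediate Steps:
o(X, N) = N² (o(X, N) = N²*1 = N²)
D(b, R) = -68 + R² (D(b, R) = R² - 68 = -68 + R²)
28087/(-25968) + D(171, 161)/(-40372) = 28087/(-25968) + (-68 + 161²)/(-40372) = 28087*(-1/25968) + (-68 + 25921)*(-1/40372) = -28087/25968 + 25853*(-1/40372) = -28087/25968 - 25853/40372 = -451319767/262095024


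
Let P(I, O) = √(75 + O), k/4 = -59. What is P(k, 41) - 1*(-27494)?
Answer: 27494 + 2*√29 ≈ 27505.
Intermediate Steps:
k = -236 (k = 4*(-59) = -236)
P(k, 41) - 1*(-27494) = √(75 + 41) - 1*(-27494) = √116 + 27494 = 2*√29 + 27494 = 27494 + 2*√29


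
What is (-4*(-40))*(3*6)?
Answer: 2880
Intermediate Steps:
(-4*(-40))*(3*6) = 160*18 = 2880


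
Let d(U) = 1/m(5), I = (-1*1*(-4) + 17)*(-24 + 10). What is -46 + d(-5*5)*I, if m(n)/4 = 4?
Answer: -515/8 ≈ -64.375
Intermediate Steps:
m(n) = 16 (m(n) = 4*4 = 16)
I = -294 (I = (-1*(-4) + 17)*(-14) = (4 + 17)*(-14) = 21*(-14) = -294)
d(U) = 1/16
-46 + d(-5*5)*I = -46 + (1/16)*(-294) = -46 - 147/8 = -515/8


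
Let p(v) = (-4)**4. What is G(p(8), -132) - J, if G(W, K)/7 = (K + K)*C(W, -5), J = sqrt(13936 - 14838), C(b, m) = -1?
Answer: 1848 - I*sqrt(902) ≈ 1848.0 - 30.033*I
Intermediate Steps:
p(v) = 256
J = I*sqrt(902) (J = sqrt(-902) = I*sqrt(902) ≈ 30.033*I)
G(W, K) = -14*K (G(W, K) = 7*((K + K)*(-1)) = 7*((2*K)*(-1)) = 7*(-2*K) = -14*K)
G(p(8), -132) - J = -14*(-132) - I*sqrt(902) = 1848 - I*sqrt(902)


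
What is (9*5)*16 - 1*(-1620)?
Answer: 2340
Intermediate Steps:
(9*5)*16 - 1*(-1620) = 45*16 + 1620 = 720 + 1620 = 2340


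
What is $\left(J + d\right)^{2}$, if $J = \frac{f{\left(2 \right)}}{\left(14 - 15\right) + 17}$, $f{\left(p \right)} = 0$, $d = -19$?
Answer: $361$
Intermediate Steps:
$J = 0$ ($J = \frac{0}{\left(14 - 15\right) + 17} = \frac{0}{-1 + 17} = \frac{0}{16} = 0 \cdot \frac{1}{16} = 0$)
$\left(J + d\right)^{2} = \left(0 - 19\right)^{2} = \left(-19\right)^{2} = 361$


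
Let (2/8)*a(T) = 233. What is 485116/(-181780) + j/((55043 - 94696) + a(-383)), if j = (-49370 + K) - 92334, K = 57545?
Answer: -290479468/586558615 ≈ -0.49523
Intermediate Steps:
a(T) = 932 (a(T) = 4*233 = 932)
j = -84159 (j = (-49370 + 57545) - 92334 = 8175 - 92334 = -84159)
485116/(-181780) + j/((55043 - 94696) + a(-383)) = 485116/(-181780) - 84159/((55043 - 94696) + 932) = 485116*(-1/181780) - 84159/(-39653 + 932) = -121279/45445 - 84159/(-38721) = -121279/45445 - 84159*(-1/38721) = -121279/45445 + 28053/12907 = -290479468/586558615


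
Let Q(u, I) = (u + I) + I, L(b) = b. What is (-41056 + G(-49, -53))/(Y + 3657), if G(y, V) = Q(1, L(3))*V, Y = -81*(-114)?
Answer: -13809/4297 ≈ -3.2136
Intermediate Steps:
Q(u, I) = u + 2*I (Q(u, I) = (I + u) + I = u + 2*I)
Y = 9234
G(y, V) = 7*V (G(y, V) = (1 + 2*3)*V = (1 + 6)*V = 7*V)
(-41056 + G(-49, -53))/(Y + 3657) = (-41056 + 7*(-53))/(9234 + 3657) = (-41056 - 371)/12891 = -41427*1/12891 = -13809/4297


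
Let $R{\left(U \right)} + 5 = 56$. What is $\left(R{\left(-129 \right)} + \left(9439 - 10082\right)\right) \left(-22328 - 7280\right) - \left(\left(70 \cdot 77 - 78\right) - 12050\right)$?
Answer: $17534674$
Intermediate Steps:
$R{\left(U \right)} = 51$ ($R{\left(U \right)} = -5 + 56 = 51$)
$\left(R{\left(-129 \right)} + \left(9439 - 10082\right)\right) \left(-22328 - 7280\right) - \left(\left(70 \cdot 77 - 78\right) - 12050\right) = \left(51 + \left(9439 - 10082\right)\right) \left(-22328 - 7280\right) - \left(\left(70 \cdot 77 - 78\right) - 12050\right) = \left(51 - 643\right) \left(-29608\right) - \left(\left(5390 - 78\right) - 12050\right) = \left(-592\right) \left(-29608\right) - \left(5312 - 12050\right) = 17527936 - -6738 = 17527936 + 6738 = 17534674$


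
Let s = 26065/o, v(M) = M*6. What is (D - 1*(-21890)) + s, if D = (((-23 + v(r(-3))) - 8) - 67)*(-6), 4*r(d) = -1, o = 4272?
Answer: 96090529/4272 ≈ 22493.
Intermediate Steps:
r(d) = -¼ (r(d) = (¼)*(-1) = -¼)
v(M) = 6*M
s = 26065/4272 ≈ 6.1014
D = 597 (D = (((-23 + 6*(-¼)) - 8) - 67)*(-6) = (((-23 - 3/2) - 8) - 67)*(-6) = ((-49/2 - 8) - 67)*(-6) = (-65/2 - 67)*(-6) = -199/2*(-6) = 597)
(D - 1*(-21890)) + s = (597 - 1*(-21890)) + 26065/4272 = (597 + 21890) + 26065/4272 = 22487 + 26065/4272 = 96090529/4272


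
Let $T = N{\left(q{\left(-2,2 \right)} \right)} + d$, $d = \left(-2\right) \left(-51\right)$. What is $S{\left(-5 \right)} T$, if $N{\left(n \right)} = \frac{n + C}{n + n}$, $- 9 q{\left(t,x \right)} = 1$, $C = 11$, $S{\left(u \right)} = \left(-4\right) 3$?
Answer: $-636$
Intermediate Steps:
$S{\left(u \right)} = -12$
$q{\left(t,x \right)} = - \frac{1}{9}$ ($q{\left(t,x \right)} = \left(- \frac{1}{9}\right) 1 = - \frac{1}{9}$)
$N{\left(n \right)} = \frac{11 + n}{2 n}$ ($N{\left(n \right)} = \frac{n + 11}{n + n} = \frac{11 + n}{2 n}$)
$d = 102$
$T = 53$ ($T = \frac{11 - \frac{1}{9}}{2 \left(- \frac{1}{9}\right)} + 102 = \frac{1}{2} \left(-9\right) \frac{98}{9} + 102 = -49 + 102 = 53$)
$S{\left(-5 \right)} T = \left(-12\right) 53 = -636$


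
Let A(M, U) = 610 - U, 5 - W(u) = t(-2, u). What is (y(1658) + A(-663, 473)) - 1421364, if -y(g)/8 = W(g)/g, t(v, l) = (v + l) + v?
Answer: -1178190587/829 ≈ -1.4212e+6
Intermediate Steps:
t(v, l) = l + 2*v (t(v, l) = (l + v) + v = l + 2*v)
W(u) = 9 - u (W(u) = 5 - (u + 2*(-2)) = 5 - (u - 4) = 5 - (-4 + u) = 5 + (4 - u) = 9 - u)
y(g) = -8*(9 - g)/g
(y(1658) + A(-663, 473)) - 1421364 = ((8 - 72/1658) + (610 - 1*473)) - 1421364 = ((8 - 72*1/1658) + (610 - 473)) - 1421364 = ((8 - 36/829) + 137) - 1421364 = (6596/829 + 137) - 1421364 = 120169/829 - 1421364 = -1178190587/829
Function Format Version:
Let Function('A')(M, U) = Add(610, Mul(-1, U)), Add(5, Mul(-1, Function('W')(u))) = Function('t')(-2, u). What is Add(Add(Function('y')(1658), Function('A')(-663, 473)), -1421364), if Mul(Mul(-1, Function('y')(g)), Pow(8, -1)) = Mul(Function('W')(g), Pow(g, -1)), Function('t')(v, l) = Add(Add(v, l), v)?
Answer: Rational(-1178190587, 829) ≈ -1.4212e+6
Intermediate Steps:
Function('t')(v, l) = Add(l, Mul(2, v)) (Function('t')(v, l) = Add(Add(l, v), v) = Add(l, Mul(2, v)))
Function('W')(u) = Add(9, Mul(-1, u)) (Function('W')(u) = Add(5, Mul(-1, Add(u, Mul(2, -2)))) = Add(5, Mul(-1, Add(u, -4))) = Add(5, Mul(-1, Add(-4, u))) = Add(5, Add(4, Mul(-1, u))) = Add(9, Mul(-1, u)))
Function('y')(g) = Mul(-8, Pow(g, -1), Add(9, Mul(-1, g))) (Function('y')(g) = Mul(-8, Mul(Add(9, Mul(-1, g)), Pow(g, -1))) = Mul(-8, Mul(Pow(g, -1), Add(9, Mul(-1, g)))) = Mul(-8, Pow(g, -1), Add(9, Mul(-1, g))))
Add(Add(Function('y')(1658), Function('A')(-663, 473)), -1421364) = Add(Add(Add(8, Mul(-72, Pow(1658, -1))), Add(610, Mul(-1, 473))), -1421364) = Add(Add(Add(8, Mul(-72, Rational(1, 1658))), Add(610, -473)), -1421364) = Add(Add(Add(8, Rational(-36, 829)), 137), -1421364) = Add(Add(Rational(6596, 829), 137), -1421364) = Add(Rational(120169, 829), -1421364) = Rational(-1178190587, 829)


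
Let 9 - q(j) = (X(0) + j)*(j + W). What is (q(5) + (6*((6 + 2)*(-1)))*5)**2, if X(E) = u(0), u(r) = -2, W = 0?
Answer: 60516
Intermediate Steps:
X(E) = -2
q(j) = 9 - j*(-2 + j) (q(j) = 9 - (-2 + j)*(j + 0) = 9 - (-2 + j)*j = 9 - j*(-2 + j))
(q(5) + (6*((6 + 2)*(-1)))*5)**2 = ((9 - 1*5**2 + 2*5) + (6*((6 + 2)*(-1)))*5)**2 = ((9 - 1*25 + 10) + (6*(8*(-1)))*5)**2 = ((9 - 25 + 10) + (6*(-8))*5)**2 = (-6 - 48*5)**2 = (-6 - 240)**2 = (-246)**2 = 60516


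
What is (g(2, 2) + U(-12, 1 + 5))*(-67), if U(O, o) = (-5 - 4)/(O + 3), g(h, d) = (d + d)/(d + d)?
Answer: -134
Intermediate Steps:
g(h, d) = 1 (g(h, d) = (2*d)/((2*d)) = (2*d)*(1/(2*d)) = 1)
U(O, o) = -9/(3 + O)
(g(2, 2) + U(-12, 1 + 5))*(-67) = (1 - 9/(3 - 12))*(-67) = (1 - 9/(-9))*(-67) = (1 - 9*(-1/9))*(-67) = (1 + 1)*(-67) = 2*(-67) = -134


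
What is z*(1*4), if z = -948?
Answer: -3792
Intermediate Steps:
z*(1*4) = -948*4 = -3792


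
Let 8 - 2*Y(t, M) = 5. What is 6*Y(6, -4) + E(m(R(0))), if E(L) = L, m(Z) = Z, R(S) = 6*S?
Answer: 9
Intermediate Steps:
Y(t, M) = 3/2 (Y(t, M) = 4 - 1/2*5 = 4 - 5/2 = 3/2)
6*Y(6, -4) + E(m(R(0))) = 6*(3/2) + 6*0 = 9 + 0 = 9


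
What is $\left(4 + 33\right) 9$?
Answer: $333$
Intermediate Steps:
$\left(4 + 33\right) 9 = 37 \cdot 9 = 333$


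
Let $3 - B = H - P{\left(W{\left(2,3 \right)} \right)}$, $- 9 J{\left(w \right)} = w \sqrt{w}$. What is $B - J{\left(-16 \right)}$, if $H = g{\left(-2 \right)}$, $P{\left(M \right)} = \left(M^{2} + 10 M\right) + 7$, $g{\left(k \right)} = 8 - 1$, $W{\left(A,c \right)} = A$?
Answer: $27 - \frac{64 i}{9} \approx 27.0 - 7.1111 i$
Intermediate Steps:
$g{\left(k \right)} = 7$ ($g{\left(k \right)} = 8 - 1 = 7$)
$P{\left(M \right)} = 7 + M^{2} + 10 M$
$H = 7$
$J{\left(w \right)} = - \frac{w^{\frac{3}{2}}}{9}$ ($J{\left(w \right)} = - \frac{w \sqrt{w}}{9} = - \frac{w^{\frac{3}{2}}}{9}$)
$B = 27$ ($B = 3 - \left(7 - \left(7 + 2^{2} + 10 \cdot 2\right)\right) = 3 - \left(7 - \left(7 + 4 + 20\right)\right) = 3 - \left(7 - 31\right) = 3 - -24 = 3 + 24 = 27$)
$B - J{\left(-16 \right)} = 27 - - \frac{\left(-16\right)^{\frac{3}{2}}}{9} = 27 - - \frac{\left(-64\right) i}{9} = 27 - \frac{64 i}{9}$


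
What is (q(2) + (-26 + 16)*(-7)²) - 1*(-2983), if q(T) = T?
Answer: 2495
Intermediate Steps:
(q(2) + (-26 + 16)*(-7)²) - 1*(-2983) = (2 + (-26 + 16)*(-7)²) - 1*(-2983) = (2 - 10*49) + 2983 = (2 - 490) + 2983 = -488 + 2983 = 2495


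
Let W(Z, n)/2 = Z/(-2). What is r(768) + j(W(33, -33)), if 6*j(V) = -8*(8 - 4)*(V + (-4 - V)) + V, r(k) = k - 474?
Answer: 1859/6 ≈ 309.83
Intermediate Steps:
W(Z, n) = -Z (W(Z, n) = 2*(Z/(-2)) = 2*(Z*(-½)) = 2*(-Z/2) = -Z)
r(k) = -474 + k
j(V) = 64/3 + V/6 (j(V) = (-8*(8 - 4)*(V + (-4 - V)) + V)/6 = (-32*(-4) + V)/6 = (-8*(-16) + V)/6 = (128 + V)/6 = 64/3 + V/6)
r(768) + j(W(33, -33)) = (-474 + 768) + (64/3 + (-1*33)/6) = 294 + (64/3 + (⅙)*(-33)) = 294 + (64/3 - 11/2) = 294 + 95/6 = 1859/6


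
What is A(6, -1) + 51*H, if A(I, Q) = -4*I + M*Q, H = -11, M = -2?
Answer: -583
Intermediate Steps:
A(I, Q) = -4*I - 2*Q
A(6, -1) + 51*H = (-4*6 - 2*(-1)) + 51*(-11) = (-24 + 2) - 561 = -22 - 561 = -583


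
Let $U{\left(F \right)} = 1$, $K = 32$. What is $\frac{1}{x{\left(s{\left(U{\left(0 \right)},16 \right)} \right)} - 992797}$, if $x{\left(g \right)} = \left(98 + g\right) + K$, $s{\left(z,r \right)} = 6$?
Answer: $- \frac{1}{992661} \approx -1.0074 \cdot 10^{-6}$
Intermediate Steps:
$x{\left(g \right)} = 130 + g$ ($x{\left(g \right)} = \left(98 + g\right) + 32 = 130 + g$)
$\frac{1}{x{\left(s{\left(U{\left(0 \right)},16 \right)} \right)} - 992797} = \frac{1}{\left(130 + 6\right) - 992797} = \frac{1}{136 - 992797} = \frac{1}{-992661} = - \frac{1}{992661}$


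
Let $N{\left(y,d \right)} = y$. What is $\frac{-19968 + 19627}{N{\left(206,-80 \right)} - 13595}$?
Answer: $\frac{341}{13389} \approx 0.025469$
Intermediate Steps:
$\frac{-19968 + 19627}{N{\left(206,-80 \right)} - 13595} = \frac{-19968 + 19627}{206 - 13595} = - \frac{341}{-13389} = \left(-341\right) \left(- \frac{1}{13389}\right) = \frac{341}{13389}$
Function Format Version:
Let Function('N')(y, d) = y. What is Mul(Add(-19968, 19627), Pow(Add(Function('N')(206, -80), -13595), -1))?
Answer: Rational(341, 13389) ≈ 0.025469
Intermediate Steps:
Mul(Add(-19968, 19627), Pow(Add(Function('N')(206, -80), -13595), -1)) = Mul(Add(-19968, 19627), Pow(Add(206, -13595), -1)) = Mul(-341, Pow(-13389, -1)) = Mul(-341, Rational(-1, 13389)) = Rational(341, 13389)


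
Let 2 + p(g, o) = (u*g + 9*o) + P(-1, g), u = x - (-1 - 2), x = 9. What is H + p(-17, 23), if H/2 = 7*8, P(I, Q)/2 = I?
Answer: 111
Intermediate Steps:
P(I, Q) = 2*I
u = 12 (u = 9 - (-1 - 2) = 9 - 1*(-3) = 9 + 3 = 12)
p(g, o) = -4 + 9*o + 12*g (p(g, o) = -2 + ((12*g + 9*o) + 2*(-1)) = -2 + ((9*o + 12*g) - 2) = -2 + (-2 + 9*o + 12*g) = -4 + 9*o + 12*g)
H = 112 (H = 2*(7*8) = 2*56 = 112)
H + p(-17, 23) = 112 + (-4 + 9*23 + 12*(-17)) = 112 + (-4 + 207 - 204) = 112 - 1 = 111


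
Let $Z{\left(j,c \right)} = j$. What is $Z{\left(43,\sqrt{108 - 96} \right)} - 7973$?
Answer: $-7930$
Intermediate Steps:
$Z{\left(43,\sqrt{108 - 96} \right)} - 7973 = 43 - 7973 = -7930$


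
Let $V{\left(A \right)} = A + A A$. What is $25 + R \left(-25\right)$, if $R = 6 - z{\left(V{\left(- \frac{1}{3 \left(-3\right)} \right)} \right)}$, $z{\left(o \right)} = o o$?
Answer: $- \frac{817625}{6561} \approx -124.62$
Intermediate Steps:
$V{\left(A \right)} = A + A^{2}$
$z{\left(o \right)} = o^{2}$
$R = \frac{39266}{6561}$ ($R = 6 - \left(- \frac{1}{3 \left(-3\right)} \left(1 - \frac{1}{3 \left(-3\right)}\right)\right)^{2} = 6 - \left(- \frac{1}{-9} \left(1 - \frac{1}{-9}\right)\right)^{2} = 6 - \left(\left(-1\right) \left(- \frac{1}{9}\right) \left(1 - - \frac{1}{9}\right)\right)^{2} = 6 - \left(\frac{1 + \frac{1}{9}}{9}\right)^{2} = 6 - \left(\frac{1}{9} \cdot \frac{10}{9}\right)^{2} = 6 - \left(\frac{10}{81}\right)^{2} = 6 - \frac{100}{6561} = \frac{39266}{6561} \approx 5.9848$)
$25 + R \left(-25\right) = 25 + \frac{39266}{6561} \left(-25\right) = 25 - \frac{981650}{6561} = - \frac{817625}{6561}$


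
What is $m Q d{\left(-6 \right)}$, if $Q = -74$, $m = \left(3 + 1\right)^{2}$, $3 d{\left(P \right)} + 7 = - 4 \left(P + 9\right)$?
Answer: $\frac{22496}{3} \approx 7498.7$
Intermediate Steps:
$d{\left(P \right)} = - \frac{43}{3} - \frac{4 P}{3}$ ($d{\left(P \right)} = - \frac{7}{3} + \frac{\left(-4\right) \left(P + 9\right)}{3} = - \frac{7}{3} + \frac{\left(-4\right) \left(9 + P\right)}{3} = - \frac{7}{3} + \frac{-36 - 4 P}{3} = - \frac{7}{3} - \left(12 + \frac{4 P}{3}\right) = - \frac{43}{3} - \frac{4 P}{3}$)
$m = 16$ ($m = 4^{2} = 16$)
$m Q d{\left(-6 \right)} = 16 \left(-74\right) \left(- \frac{43}{3} - -8\right) = - 1184 \left(- \frac{43}{3} + 8\right) = \left(-1184\right) \left(- \frac{19}{3}\right) = \frac{22496}{3}$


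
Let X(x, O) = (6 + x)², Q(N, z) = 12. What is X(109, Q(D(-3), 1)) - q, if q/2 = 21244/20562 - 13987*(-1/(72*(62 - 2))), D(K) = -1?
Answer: 97832452871/7402320 ≈ 13216.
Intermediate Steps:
q = 63229129/7402320 (q = 2*(21244/20562 - 13987*(-1/(72*(62 - 2)))) = 2*(21244*(1/20562) - 13987/((-72*60))) = 2*(10622/10281 - 13987/(-4320)) = 2*(10622/10281 - 13987*(-1/4320)) = 2*(10622/10281 + 13987/4320) = 2*(63229129/14804640) = 63229129/7402320 ≈ 8.5418)
X(109, Q(D(-3), 1)) - q = (6 + 109)² - 1*63229129/7402320 = 115² - 63229129/7402320 = 13225 - 63229129/7402320 = 97832452871/7402320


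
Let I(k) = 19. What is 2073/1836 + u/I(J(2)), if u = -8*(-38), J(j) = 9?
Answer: 10483/612 ≈ 17.129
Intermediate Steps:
u = 304
2073/1836 + u/I(J(2)) = 2073/1836 + 304/19 = 2073*(1/1836) + 304*(1/19) = 691/612 + 16 = 10483/612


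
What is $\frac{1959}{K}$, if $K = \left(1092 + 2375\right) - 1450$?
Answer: $\frac{1959}{2017} \approx 0.97124$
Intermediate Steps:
$K = 2017$ ($K = 3467 - 1450 = 2017$)
$\frac{1959}{K} = \frac{1959}{2017}$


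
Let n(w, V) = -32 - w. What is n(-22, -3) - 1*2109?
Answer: -2119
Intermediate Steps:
n(-22, -3) - 1*2109 = (-32 - 1*(-22)) - 1*2109 = (-32 + 22) - 2109 = -10 - 2109 = -2119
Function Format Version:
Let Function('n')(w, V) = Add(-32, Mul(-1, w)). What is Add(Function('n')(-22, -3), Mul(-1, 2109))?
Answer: -2119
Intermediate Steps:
Add(Function('n')(-22, -3), Mul(-1, 2109)) = Add(Add(-32, Mul(-1, -22)), Mul(-1, 2109)) = Add(Add(-32, 22), -2109) = Add(-10, -2109) = -2119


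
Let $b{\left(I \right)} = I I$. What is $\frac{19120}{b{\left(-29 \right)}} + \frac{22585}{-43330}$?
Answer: $\frac{161895123}{7288106} \approx 22.214$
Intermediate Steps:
$b{\left(I \right)} = I^{2}$
$\frac{19120}{b{\left(-29 \right)}} + \frac{22585}{-43330} = \frac{19120}{\left(-29\right)^{2}} + \frac{22585}{-43330} = \frac{19120}{841} + 22585 \left(- \frac{1}{43330}\right) = 19120 \cdot \frac{1}{841} - \frac{4517}{8666} = \frac{19120}{841} - \frac{4517}{8666} = \frac{161895123}{7288106}$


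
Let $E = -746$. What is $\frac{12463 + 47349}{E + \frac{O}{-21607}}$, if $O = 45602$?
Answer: $- \frac{323089471}{4041106} \approx -79.951$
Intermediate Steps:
$\frac{12463 + 47349}{E + \frac{O}{-21607}} = \frac{12463 + 47349}{-746 + \frac{45602}{-21607}} = \frac{59812}{-746 + 45602 \left(- \frac{1}{21607}\right)} = \frac{59812}{-746 - \frac{45602}{21607}} = \frac{59812}{- \frac{16164424}{21607}} = 59812 \left(- \frac{21607}{16164424}\right) = - \frac{323089471}{4041106}$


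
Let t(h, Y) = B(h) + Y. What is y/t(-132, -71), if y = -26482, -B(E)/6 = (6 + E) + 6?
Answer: -26482/649 ≈ -40.804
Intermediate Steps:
B(E) = -72 - 6*E (B(E) = -6*((6 + E) + 6) = -6*(12 + E) = -72 - 6*E)
t(h, Y) = -72 + Y - 6*h (t(h, Y) = (-72 - 6*h) + Y = -72 + Y - 6*h)
y/t(-132, -71) = -26482/(-72 - 71 - 6*(-132)) = -26482/(-72 - 71 + 792) = -26482/649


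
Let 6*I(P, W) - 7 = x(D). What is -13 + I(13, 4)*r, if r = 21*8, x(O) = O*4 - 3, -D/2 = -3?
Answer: 771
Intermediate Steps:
D = 6 (D = -2*(-3) = 6)
x(O) = -3 + 4*O (x(O) = 4*O - 3 = -3 + 4*O)
I(P, W) = 14/3 (I(P, W) = 7/6 + (-3 + 4*6)/6 = 7/6 + (-3 + 24)/6 = 7/6 + (⅙)*21 = 7/6 + 7/2 = 14/3)
r = 168
-13 + I(13, 4)*r = -13 + (14/3)*168 = -13 + 784 = 771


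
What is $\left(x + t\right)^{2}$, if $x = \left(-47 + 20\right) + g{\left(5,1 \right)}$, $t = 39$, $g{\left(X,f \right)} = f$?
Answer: $169$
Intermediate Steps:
$x = -26$ ($x = \left(-47 + 20\right) + 1 = -27 + 1 = -26$)
$\left(x + t\right)^{2} = \left(-26 + 39\right)^{2} = 13^{2} = 169$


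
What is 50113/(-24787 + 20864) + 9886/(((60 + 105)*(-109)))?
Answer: -940065083/70555155 ≈ -13.324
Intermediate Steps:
50113/(-24787 + 20864) + 9886/(((60 + 105)*(-109))) = 50113/(-3923) + 9886/((165*(-109))) = 50113*(-1/3923) + 9886/(-17985) = -50113/3923 + 9886*(-1/17985) = -50113/3923 - 9886/17985 = -940065083/70555155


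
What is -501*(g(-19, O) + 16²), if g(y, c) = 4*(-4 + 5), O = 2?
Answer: -130260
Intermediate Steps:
g(y, c) = 4 (g(y, c) = 4*1 = 4)
-501*(g(-19, O) + 16²) = -501*(4 + 16²) = -501*(4 + 256) = -501*260 = -130260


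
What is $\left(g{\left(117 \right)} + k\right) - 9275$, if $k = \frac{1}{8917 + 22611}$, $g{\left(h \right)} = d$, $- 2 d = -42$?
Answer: $- \frac{291760111}{31528} \approx -9254.0$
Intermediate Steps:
$d = 21$ ($d = \left(- \frac{1}{2}\right) \left(-42\right) = 21$)
$g{\left(h \right)} = 21$
$k = \frac{1}{31528} \approx 3.1718 \cdot 10^{-5}$
$\left(g{\left(117 \right)} + k\right) - 9275 = \left(21 + \frac{1}{31528}\right) - 9275 = \frac{662089}{31528} - 9275 = - \frac{291760111}{31528}$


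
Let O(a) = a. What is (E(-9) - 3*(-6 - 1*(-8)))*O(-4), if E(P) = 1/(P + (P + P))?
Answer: 652/27 ≈ 24.148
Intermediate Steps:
E(P) = 1/(3*P) (E(P) = 1/(P + 2*P) = 1/(3*P))
(E(-9) - 3*(-6 - 1*(-8)))*O(-4) = ((⅓)/(-9) - 3*(-6 - 1*(-8)))*(-4) = ((⅓)*(-⅑) - 3*(-6 + 8))*(-4) = (-1/27 - 3*2)*(-4) = (-1/27 - 6)*(-4) = -163/27*(-4) = 652/27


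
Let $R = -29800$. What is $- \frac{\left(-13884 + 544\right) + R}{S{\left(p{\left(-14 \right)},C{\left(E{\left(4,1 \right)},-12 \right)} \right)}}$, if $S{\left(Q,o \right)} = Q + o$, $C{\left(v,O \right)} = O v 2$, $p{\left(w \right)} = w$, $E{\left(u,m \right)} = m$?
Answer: $- \frac{21570}{19} \approx -1135.3$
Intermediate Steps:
$C{\left(v,O \right)} = 2 O v$
$- \frac{\left(-13884 + 544\right) + R}{S{\left(p{\left(-14 \right)},C{\left(E{\left(4,1 \right)},-12 \right)} \right)}} = - \frac{\left(-13884 + 544\right) - 29800}{-14 + 2 \left(-12\right) 1} = - \frac{-13340 - 29800}{-14 - 24} = - \frac{-43140}{-38} = - \frac{\left(-43140\right) \left(-1\right)}{38} = \left(-1\right) \frac{21570}{19} = - \frac{21570}{19}$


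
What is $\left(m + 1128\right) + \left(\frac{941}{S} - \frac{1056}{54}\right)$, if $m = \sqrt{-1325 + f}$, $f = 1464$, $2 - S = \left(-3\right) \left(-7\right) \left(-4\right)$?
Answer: $\frac{866405}{774} + \sqrt{139} \approx 1131.2$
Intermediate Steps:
$S = 86$ ($S = 2 - \left(-3\right) \left(-7\right) \left(-4\right) = 2 - 21 \left(-4\right) = 2 - -84 = 2 + 84 = 86$)
$m = \sqrt{139}$ ($m = \sqrt{-1325 + 1464} = \sqrt{139} \approx 11.79$)
$\left(m + 1128\right) + \left(\frac{941}{S} - \frac{1056}{54}\right) = \left(\sqrt{139} + 1128\right) + \left(\frac{941}{86} - \frac{1056}{54}\right) = \left(1128 + \sqrt{139}\right) + \left(941 \cdot \frac{1}{86} - \frac{176}{9}\right) = \left(1128 + \sqrt{139}\right) + \left(\frac{941}{86} - \frac{176}{9}\right) = \left(1128 + \sqrt{139}\right) - \frac{6667}{774} = \frac{866405}{774} + \sqrt{139}$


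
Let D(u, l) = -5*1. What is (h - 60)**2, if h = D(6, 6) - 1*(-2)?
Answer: 3969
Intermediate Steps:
D(u, l) = -5
h = -3 (h = -5 - 1*(-2) = -5 + 2 = -3)
(h - 60)**2 = (-3 - 60)**2 = (-63)**2 = 3969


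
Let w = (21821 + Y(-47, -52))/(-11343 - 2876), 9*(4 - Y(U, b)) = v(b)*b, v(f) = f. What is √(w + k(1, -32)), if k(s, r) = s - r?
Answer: √57292929518/42657 ≈ 5.6113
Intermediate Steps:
Y(U, b) = 4 - b²/9 (Y(U, b) = 4 - b*b/9 = 4 - b²/9)
w = -193721/127971 (w = (21821 + (4 - ⅑*(-52)²))/(-11343 - 2876) = (21821 + (4 - ⅑*2704))/(-14219) = (21821 + (4 - 2704/9))*(-1/14219) = (21821 - 2668/9)*(-1/14219) = (193721/9)*(-1/14219) = -193721/127971 ≈ -1.5138)
√(w + k(1, -32)) = √(-193721/127971 + (1 - 1*(-32))) = √(-193721/127971 + (1 + 32)) = √(-193721/127971 + 33) = √(4029322/127971) = √57292929518/42657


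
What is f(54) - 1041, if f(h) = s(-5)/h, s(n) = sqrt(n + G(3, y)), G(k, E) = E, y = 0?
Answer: -1041 + I*sqrt(5)/54 ≈ -1041.0 + 0.041409*I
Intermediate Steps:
s(n) = sqrt(n) (s(n) = sqrt(n + 0) = sqrt(n))
f(h) = I*sqrt(5)/h (f(h) = sqrt(-5)/h = (I*sqrt(5))/h = I*sqrt(5)/h)
f(54) - 1041 = I*sqrt(5)/54 - 1041 = -1041 + I*sqrt(5)/54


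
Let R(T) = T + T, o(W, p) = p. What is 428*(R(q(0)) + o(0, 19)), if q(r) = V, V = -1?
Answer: 7276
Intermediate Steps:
q(r) = -1
R(T) = 2*T
428*(R(q(0)) + o(0, 19)) = 428*(2*(-1) + 19) = 428*(-2 + 19) = 428*17 = 7276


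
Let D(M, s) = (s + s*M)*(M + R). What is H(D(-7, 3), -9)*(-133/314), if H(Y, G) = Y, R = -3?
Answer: -11970/157 ≈ -76.242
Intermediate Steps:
D(M, s) = (-3 + M)*(s + M*s) (D(M, s) = (s + s*M)*(M - 3) = (s + M*s)*(-3 + M) = (-3 + M)*(s + M*s))
H(D(-7, 3), -9)*(-133/314) = (3*(-3 + (-7)² - 2*(-7)))*(-133/314) = (3*(-3 + 49 + 14))*(-133*1/314) = (3*60)*(-133/314) = 180*(-133/314) = -11970/157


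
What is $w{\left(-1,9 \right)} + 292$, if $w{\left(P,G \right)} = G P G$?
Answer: $211$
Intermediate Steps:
$w{\left(P,G \right)} = P G^{2}$
$w{\left(-1,9 \right)} + 292 = - 9^{2} + 292 = \left(-1\right) 81 + 292 = -81 + 292 = 211$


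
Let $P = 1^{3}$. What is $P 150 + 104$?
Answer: $254$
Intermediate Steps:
$P = 1$
$P 150 + 104 = 1 \cdot 150 + 104 = 150 + 104 = 254$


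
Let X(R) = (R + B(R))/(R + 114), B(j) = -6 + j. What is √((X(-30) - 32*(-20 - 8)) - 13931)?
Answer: I*√2555014/14 ≈ 114.17*I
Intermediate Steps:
X(R) = (-6 + 2*R)/(114 + R) (X(R) = (R + (-6 + R))/(R + 114) = (-6 + 2*R)/(114 + R))
√((X(-30) - 32*(-20 - 8)) - 13931) = √((2*(-3 - 30)/(114 - 30) - 32*(-20 - 8)) - 13931) = √((2*(-33)/84 - 32*(-28)) - 13931) = √((2*(1/84)*(-33) - 1*(-896)) - 13931) = √((-11/14 + 896) - 13931) = √(12533/14 - 13931) = √(-182501/14) = I*√2555014/14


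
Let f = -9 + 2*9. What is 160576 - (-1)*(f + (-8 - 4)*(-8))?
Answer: 160681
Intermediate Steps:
f = 9 (f = -9 + 18 = 9)
160576 - (-1)*(f + (-8 - 4)*(-8)) = 160576 - (-1)*(9 + (-8 - 4)*(-8)) = 160576 - (-1)*(9 - 12*(-8)) = 160576 - (-1)*(9 + 96) = 160576 - (-1)*105 = 160576 - 1*(-105) = 160576 + 105 = 160681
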